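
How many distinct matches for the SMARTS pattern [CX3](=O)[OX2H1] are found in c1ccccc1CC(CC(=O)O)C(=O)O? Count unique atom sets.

2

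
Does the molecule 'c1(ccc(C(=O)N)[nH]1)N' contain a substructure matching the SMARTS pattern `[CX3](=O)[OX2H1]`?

No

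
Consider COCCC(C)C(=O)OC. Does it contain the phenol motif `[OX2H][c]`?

The pattern [OX2H][c] describes a hydroxyl oxygen attached to an aromatic carbon — a phenol.
The closest candidate here is a methoxy ether (-OCH3), but the oxygen has H0, not H1. No other fragment satisfies the full query, so there is no match.

No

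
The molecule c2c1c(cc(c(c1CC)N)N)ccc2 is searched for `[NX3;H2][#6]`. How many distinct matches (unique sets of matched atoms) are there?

[NX3;H2][#6] is the SMARTS for a primary amine: a trivalent nitrogen with two H attached to carbon.
The molecule carries 2 separate instances of a primary amino group (-NH2) meeting every constraint; each maps to a distinct set of atoms, giving 2 matches.

2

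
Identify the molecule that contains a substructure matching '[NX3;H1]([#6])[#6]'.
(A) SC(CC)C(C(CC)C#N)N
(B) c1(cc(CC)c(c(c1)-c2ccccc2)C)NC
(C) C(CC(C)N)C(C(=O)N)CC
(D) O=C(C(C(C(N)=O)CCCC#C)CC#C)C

B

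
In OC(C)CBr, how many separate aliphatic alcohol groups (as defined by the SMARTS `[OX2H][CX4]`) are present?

[OX2H][CX4] is the SMARTS for an aliphatic alcohol: a hydroxyl oxygen bound to an sp3 (X4) carbon.
Exactly one fragment in the molecule meets all constraints, giving 1 match.

1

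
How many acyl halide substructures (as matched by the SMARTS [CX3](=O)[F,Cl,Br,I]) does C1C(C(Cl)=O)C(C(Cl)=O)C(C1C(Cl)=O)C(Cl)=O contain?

4

[CX3](=O)[F,Cl,Br,I] is the SMARTS for an acyl halide: a carbonyl carbon bonded to a halogen.
The molecule carries 4 separate instances of an acyl chloride (-C(=O)Cl) meeting every constraint; each maps to a distinct set of atoms, giving 4 matches.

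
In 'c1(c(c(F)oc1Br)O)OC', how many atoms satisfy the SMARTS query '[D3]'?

4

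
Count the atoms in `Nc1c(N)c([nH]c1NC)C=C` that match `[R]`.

5

Check the 11 heavy atoms by environment: 1× n (aromatic, in 5-ring) → match; 4× c (aromatic, in 5-ring) → match; 3× N (acyclic) → no; 3× C (acyclic) → no.
Summing the matching environments: 1 + 4 = 5 matching atoms.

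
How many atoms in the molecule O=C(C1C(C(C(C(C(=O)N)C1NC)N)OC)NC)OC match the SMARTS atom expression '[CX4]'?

Check the 20 heavy atoms by environment: 10× C (X4) → match; 2× C (X3) → no; 2× O (X1) → no; 4× N (X3) → no; 2× O (X2) → no.
That gives 10 matching atoms.

10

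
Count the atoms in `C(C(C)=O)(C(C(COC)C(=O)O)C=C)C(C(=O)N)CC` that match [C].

Check the 20 heavy atoms by environment: 14× C → match; 5× O → no; 1× N → no.
That gives 14 matching atoms.

14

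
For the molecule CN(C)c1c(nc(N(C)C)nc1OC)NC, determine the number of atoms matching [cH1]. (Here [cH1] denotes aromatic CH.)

Check the 16 heavy atoms by environment: 2× n (aromatic, H0) → no; 4× c (aromatic, H0) → no; 1× O (H0) → no; 6× C (H3) → no; 2× N (H0) → no; 1× N (H1) → no.
No environment satisfies the query, so 0 matching atoms.

0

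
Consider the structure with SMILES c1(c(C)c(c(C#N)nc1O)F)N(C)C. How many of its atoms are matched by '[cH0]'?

5

Check the 14 heavy atoms by environment: 1× n (aromatic, H0) → no; 5× c (aromatic, H0) → match; 1× O (H1) → no; 2× N (H0) → no; 3× C (H3) → no; 1× C (H0) → no; 1× F (H0) → no.
That gives 5 matching atoms.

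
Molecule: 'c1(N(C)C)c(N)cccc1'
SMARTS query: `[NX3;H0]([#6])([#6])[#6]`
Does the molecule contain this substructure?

The pattern [NX3;H0]([#6])([#6])[#6] describes a trivalent nitrogen with no H, bonded to three carbons — a tertiary amine.
The molecule carries a dimethylamino group (-N(CH3)2), whose atoms satisfy every constraint of the query, so the pattern matches.

Yes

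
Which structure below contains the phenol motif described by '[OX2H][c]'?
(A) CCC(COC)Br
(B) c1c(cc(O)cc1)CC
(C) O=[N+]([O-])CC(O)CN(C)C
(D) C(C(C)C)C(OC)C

B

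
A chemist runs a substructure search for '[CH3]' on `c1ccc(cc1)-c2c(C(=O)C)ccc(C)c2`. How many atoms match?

Check the 16 heavy atoms by environment: 8× c (aromatic, H1) → no; 4× c (aromatic, H0) → no; 1× C (H0) → no; 1× O (H0) → no; 2× C (H3) → match.
That gives 2 matching atoms.

2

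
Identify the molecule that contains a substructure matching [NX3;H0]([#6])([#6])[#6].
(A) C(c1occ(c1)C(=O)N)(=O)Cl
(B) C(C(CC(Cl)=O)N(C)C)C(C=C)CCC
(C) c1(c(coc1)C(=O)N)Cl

[NX3;H0]([#6])([#6])[#6] describes a trivalent nitrogen with no H, bonded to three carbons (a tertiary amine).
(A) has a primary amide (-C(=O)NH2) but the amide nitrogen has H2 and only one carbon neighbour.
(B) contains a dimethylamino group (-N(CH3)2), which satisfies every atom and bond constraint.
(C) has a primary amide (-C(=O)NH2) but the amide nitrogen has H2 and only one carbon neighbour.
So the answer is (B).

B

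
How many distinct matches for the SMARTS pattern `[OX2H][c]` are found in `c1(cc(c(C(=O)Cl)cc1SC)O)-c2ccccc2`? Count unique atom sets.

1

[OX2H][c] is the SMARTS for a phenol: a hydroxyl oxygen attached to an aromatic carbon.
Exactly one fragment in the molecule meets all constraints, giving 1 match.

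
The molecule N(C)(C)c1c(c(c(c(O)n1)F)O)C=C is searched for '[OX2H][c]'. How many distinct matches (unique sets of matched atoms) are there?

[OX2H][c] is the SMARTS for a phenol: a hydroxyl oxygen attached to an aromatic carbon.
The molecule carries 2 separate instances of a hydroxyl group (-OH) meeting every constraint; each maps to a distinct set of atoms, giving 2 matches.

2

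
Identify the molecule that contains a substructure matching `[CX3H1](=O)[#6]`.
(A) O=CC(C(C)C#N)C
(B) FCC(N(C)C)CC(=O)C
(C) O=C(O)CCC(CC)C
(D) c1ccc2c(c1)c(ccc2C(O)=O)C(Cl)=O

A

[CX3H1](=O)[#6] describes an sp2 carbon with one H, double-bonded to O and single-bonded to carbon (an aldehyde).
(A) contains an aldehyde (-CHO), which satisfies every atom and bond constraint.
(B) has an acetyl/ketone group (-C(=O)CH3) but the carbonyl carbon has H0 (two carbon neighbours), not H1.
(C) has a carboxylic acid group (-C(=O)OH) but the carbonyl carbon has H0 and is bonded to O, not H1.
(D) has a carboxylic acid group (-C(=O)OH) but the carbonyl carbon has H0 and is bonded to O, not H1.
So the answer is (A).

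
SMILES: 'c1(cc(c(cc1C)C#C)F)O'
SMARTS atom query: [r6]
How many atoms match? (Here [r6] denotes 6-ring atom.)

6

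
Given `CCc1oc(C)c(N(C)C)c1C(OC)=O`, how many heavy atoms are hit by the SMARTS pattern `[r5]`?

The query [r5] means: r5 matches atoms in a five-membered ring.
Check the 15 heavy atoms by environment: 1× o (aromatic, in 5-ring) → match; 4× c (aromatic, in 5-ring) → match; 7× C (acyclic) → no; 1× N (acyclic) → no; 2× O (acyclic) → no.
Summing the matching environments: 1 + 4 = 5 matching atoms.

5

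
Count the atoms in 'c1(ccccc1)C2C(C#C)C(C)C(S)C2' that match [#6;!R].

Check the 15 heavy atoms by environment: 5× C (in 5-ring) → no; 1× S (acyclic) → no; 3× C (acyclic) → match; 6× c (aromatic, in 6-ring) → no.
That gives 3 matching atoms.

3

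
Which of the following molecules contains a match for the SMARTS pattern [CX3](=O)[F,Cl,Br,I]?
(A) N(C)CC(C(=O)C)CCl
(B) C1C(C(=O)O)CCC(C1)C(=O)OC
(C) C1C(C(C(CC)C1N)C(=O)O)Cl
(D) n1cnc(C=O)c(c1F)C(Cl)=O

D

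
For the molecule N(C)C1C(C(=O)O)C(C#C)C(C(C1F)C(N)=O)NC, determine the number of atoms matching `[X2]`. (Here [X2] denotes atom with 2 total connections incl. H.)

3

Check the 19 heavy atoms by environment: 8× C (X4) → no; 3× N (X3) → no; 2× C (X3) → no; 2× O (X1) → no; 1× O (X2) → match; 2× C (X2) → match; 1× F (X1) → no.
Summing the matching environments: 1 + 2 = 3 matching atoms.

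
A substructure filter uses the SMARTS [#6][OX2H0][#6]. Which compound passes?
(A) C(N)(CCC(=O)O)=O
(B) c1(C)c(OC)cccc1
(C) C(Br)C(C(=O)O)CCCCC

B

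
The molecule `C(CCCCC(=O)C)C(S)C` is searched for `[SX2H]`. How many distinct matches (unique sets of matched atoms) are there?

1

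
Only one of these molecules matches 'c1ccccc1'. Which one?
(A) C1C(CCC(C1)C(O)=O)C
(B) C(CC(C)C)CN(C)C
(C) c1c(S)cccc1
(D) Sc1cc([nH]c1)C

c1ccccc1 describes six aromatic carbons in a ring (a benzene ring).
(A) has a methyl group (-CH3) but no six-membered all-carbon aromatic ring is present.
(B) has a methyl group (-CH3) but no six-membered all-carbon aromatic ring is present.
(C) contains the required atom environment, so the pattern matches.
(D) has a methyl group (-CH3) but no six-membered all-carbon aromatic ring is present.
So the answer is (C).

C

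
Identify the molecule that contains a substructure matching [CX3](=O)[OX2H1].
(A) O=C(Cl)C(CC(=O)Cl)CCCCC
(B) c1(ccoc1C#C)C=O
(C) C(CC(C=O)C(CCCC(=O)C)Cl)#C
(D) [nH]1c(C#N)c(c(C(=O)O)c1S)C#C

D

[CX3](=O)[OX2H1] describes an sp2 carbon double-bonded to O and single-bonded to an -OH oxygen (a carboxylic acid).
(A) has an acyl chloride (-C(=O)Cl) but the carbonyl is bonded to Cl, not to an -OH oxygen.
(B) has an aldehyde (-CHO) but there is no singly-bonded oxygen on the carbonyl carbon.
(C) has an aldehyde (-CHO) but there is no singly-bonded oxygen on the carbonyl carbon.
(D) contains a carboxylic acid group (-C(=O)OH), which satisfies every atom and bond constraint.
So the answer is (D).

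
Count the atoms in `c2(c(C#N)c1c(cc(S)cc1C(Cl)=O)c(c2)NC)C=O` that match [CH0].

The query [CH0] means: aliphatic carbon with no attached hydrogen.
Check the 20 heavy atoms by environment: 7× c (aromatic, H0) → no; 3× c (aromatic, H1) → no; 1× C (H1) → no; 2× O (H0) → no; 2× C (H0) → match; 1× N (H0) → no; 1× N (H1) → no; 1× C (H3) → no; 1× Cl (H0) → no; 1× S (H1) → no.
That gives 2 matching atoms.

2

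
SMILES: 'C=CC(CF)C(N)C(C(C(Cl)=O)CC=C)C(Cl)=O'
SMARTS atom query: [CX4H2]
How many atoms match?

Check the 18 heavy atoms by environment: 2× C (H2, X4) → match; 4× C (H1, X4) → no; 2× C (H1, X3) → no; 2× C (H2, X3) → no; 1× N (H2, X3) → no; 2× C (H0, X3) → no; 2× O (H0, X1) → no; 2× Cl (H0, X1) → no; 1× F (H0, X1) → no.
That gives 2 matching atoms.

2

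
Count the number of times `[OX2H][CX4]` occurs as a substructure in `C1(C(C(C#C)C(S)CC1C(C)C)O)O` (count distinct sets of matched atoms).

2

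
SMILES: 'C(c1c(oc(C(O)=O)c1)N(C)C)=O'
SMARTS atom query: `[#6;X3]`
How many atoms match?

Check the 13 heavy atoms by environment: 1× o (aromatic, X2) → no; 4× c (aromatic, X3) → match; 2× C (X3) → match; 2× O (X1) → no; 1× O (X2) → no; 1× N (X3) → no; 2× C (X4) → no.
Summing the matching environments: 4 + 2 = 6 matching atoms.

6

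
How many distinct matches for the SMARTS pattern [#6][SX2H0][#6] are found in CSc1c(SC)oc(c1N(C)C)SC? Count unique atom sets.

3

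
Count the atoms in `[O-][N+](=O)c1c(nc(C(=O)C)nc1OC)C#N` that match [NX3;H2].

0

The query [NX3;H2] means: aliphatic N with 3 total connections, two of them H — an -NH2 nitrogen (amine or amide).
Check the 16 heavy atoms by environment: 2× n (aromatic, H0, X2) → no; 4× c (aromatic, H0, X3) → no; 1× C (H0, X2) → no; 1× N (H0, X1) → no; 1× C (H0, X3) → no; 2× O (H0, X1) → no; 2× C (H3, X4) → no; 1× O (H0, X2) → no; 1× N (charge +1, H0, X3) → no; 1× O (charge -1, H0, X1) → no.
No environment satisfies the query, so 0 matching atoms.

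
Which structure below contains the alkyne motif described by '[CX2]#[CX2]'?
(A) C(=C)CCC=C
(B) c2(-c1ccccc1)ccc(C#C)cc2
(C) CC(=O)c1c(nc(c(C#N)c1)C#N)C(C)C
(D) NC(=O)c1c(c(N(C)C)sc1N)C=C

B

[CX2]#[CX2] describes a carbon-carbon triple bond (an alkyne).
(A) has a vinyl group (-CH=CH2) but the C=C is a double bond; both carbons are CX3, not CX2.
(B) contains an ethynyl group (-C#CH), which satisfies every atom and bond constraint.
(C) has a nitrile (-C#N) but the triple bond is C#N, not C#C.
(D) has a vinyl group (-CH=CH2) but the C=C is a double bond; both carbons are CX3, not CX2.
So the answer is (B).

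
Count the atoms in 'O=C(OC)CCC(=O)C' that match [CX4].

The query [CX4] means: C with X4: aliphatic carbon with exactly 4 total connections (bonds + H).
Check the 9 heavy atoms by environment: 4× C (X4) → match; 2× C (X3) → no; 2× O (X1) → no; 1× O (X2) → no.
That gives 4 matching atoms.

4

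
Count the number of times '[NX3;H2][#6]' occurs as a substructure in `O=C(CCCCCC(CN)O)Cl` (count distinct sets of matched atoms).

1

[NX3;H2][#6] is the SMARTS for a primary amine: a trivalent nitrogen with two H attached to carbon.
Exactly one fragment in the molecule meets all constraints, giving 1 match.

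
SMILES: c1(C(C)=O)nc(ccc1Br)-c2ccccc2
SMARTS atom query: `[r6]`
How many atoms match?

The query [r6] means: r6 matches atoms in a six-membered ring.
Check the 16 heavy atoms by environment: 1× n (aromatic, in 6-ring) → match; 11× c (aromatic, in 6-ring) → match; 2× C (acyclic) → no; 1× O (acyclic) → no; 1× Br (acyclic) → no.
Summing the matching environments: 1 + 11 = 12 matching atoms.

12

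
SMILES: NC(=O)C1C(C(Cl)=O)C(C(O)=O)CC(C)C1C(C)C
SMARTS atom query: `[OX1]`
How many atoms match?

The query [OX1] means: aliphatic oxygen with one total connection — typically a carbonyl =O or an oxide.
Check the 19 heavy atoms by environment: 10× C (X4) → no; 3× C (X3) → no; 3× O (X1) → match; 1× N (X3) → no; 1× Cl (X1) → no; 1× O (X2) → no.
That gives 3 matching atoms.

3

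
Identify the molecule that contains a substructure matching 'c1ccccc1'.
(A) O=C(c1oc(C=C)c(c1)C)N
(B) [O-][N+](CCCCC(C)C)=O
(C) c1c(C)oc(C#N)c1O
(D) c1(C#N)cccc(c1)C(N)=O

c1ccccc1 describes six aromatic carbons in a ring (a benzene ring).
(A) has a methyl group (-CH3) but no six-membered all-carbon aromatic ring is present.
(B) has a methyl group (-CH3) but no six-membered all-carbon aromatic ring is present.
(C) has a methyl group (-CH3) but no six-membered all-carbon aromatic ring is present.
(D) contains the required atom environment, so the pattern matches.
So the answer is (D).

D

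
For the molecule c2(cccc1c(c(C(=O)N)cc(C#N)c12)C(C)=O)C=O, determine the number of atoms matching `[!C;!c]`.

The query [!C;!c] means: neither aliphatic nor aromatic carbon — same as [!#6].
Check the 20 heavy atoms by environment: 10× c (aromatic) → no; 5× C → no; 2× N → match; 3× O → match.
Summing the matching environments: 2 + 3 = 5 matching atoms.

5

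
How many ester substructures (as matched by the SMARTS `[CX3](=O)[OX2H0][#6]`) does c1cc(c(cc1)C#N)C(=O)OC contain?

[CX3](=O)[OX2H0][#6] is the SMARTS for an ester: a carbonyl carbon bonded to an oxygen that is itself bonded to carbon (no H on that O).
Exactly one fragment in the molecule meets all constraints, giving 1 match.

1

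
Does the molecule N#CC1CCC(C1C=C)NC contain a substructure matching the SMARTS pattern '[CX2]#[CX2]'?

No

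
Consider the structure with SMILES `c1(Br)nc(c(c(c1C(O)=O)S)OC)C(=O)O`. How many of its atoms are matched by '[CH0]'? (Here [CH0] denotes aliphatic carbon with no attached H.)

The query [CH0] means: aliphatic carbon with no attached hydrogen.
Check the 16 heavy atoms by environment: 1× n (aromatic, H0) → no; 5× c (aromatic, H0) → no; 1× S (H1) → no; 3× O (H0) → no; 1× C (H3) → no; 1× Br (H0) → no; 2× C (H0) → match; 2× O (H1) → no.
That gives 2 matching atoms.

2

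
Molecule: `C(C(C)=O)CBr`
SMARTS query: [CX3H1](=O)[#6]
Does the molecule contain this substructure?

The pattern [CX3H1](=O)[#6] describes an sp2 carbon with one H, double-bonded to O and single-bonded to carbon — an aldehyde.
The closest candidate here is an acetyl/ketone group (-C(=O)CH3), but the carbonyl carbon has H0 (two carbon neighbours), not H1. No other fragment satisfies the full query, so there is no match.

No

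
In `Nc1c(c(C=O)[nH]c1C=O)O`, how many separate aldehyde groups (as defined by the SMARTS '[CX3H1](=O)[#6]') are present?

2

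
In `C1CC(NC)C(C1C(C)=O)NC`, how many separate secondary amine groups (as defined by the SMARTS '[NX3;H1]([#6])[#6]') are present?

2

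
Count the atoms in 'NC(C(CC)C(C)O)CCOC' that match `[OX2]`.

2

The query [OX2] means: aliphatic oxygen with two total connections — ether, hydroxyl, or ester single-bond O.
Check the 12 heavy atoms by environment: 9× C (X4) → no; 1× N (X3) → no; 2× O (X2) → match.
That gives 2 matching atoms.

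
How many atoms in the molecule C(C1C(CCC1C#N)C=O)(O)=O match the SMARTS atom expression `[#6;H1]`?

4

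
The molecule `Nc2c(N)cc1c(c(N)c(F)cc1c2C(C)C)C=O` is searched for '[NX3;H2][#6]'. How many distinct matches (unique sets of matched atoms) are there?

3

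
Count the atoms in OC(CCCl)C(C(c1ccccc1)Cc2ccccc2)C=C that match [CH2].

The query [CH2] means: aliphatic carbon with exactly two hydrogens.
Check the 22 heavy atoms by environment: 4× C (H2) → match; 4× C (H1) → no; 2× c (aromatic, H0) → no; 10× c (aromatic, H1) → no; 1× Cl (H0) → no; 1× O (H1) → no.
That gives 4 matching atoms.

4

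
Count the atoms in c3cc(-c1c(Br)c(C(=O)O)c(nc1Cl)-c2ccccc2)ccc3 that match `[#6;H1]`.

The query [#6;H1] means: any carbon bearing exactly one hydrogen.
Check the 23 heavy atoms by environment: 1× n (aromatic, H0) → no; 7× c (aromatic, H0) → no; 1× Cl (H0) → no; 10× c (aromatic, H1) → match; 1× Br (H0) → no; 1× C (H0) → no; 1× O (H0) → no; 1× O (H1) → no.
That gives 10 matching atoms.

10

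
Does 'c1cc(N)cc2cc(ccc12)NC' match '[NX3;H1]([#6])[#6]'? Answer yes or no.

Yes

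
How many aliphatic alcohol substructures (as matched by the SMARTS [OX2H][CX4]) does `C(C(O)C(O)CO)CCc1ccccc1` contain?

3

[OX2H][CX4] is the SMARTS for an aliphatic alcohol: a hydroxyl oxygen bound to an sp3 (X4) carbon.
The molecule carries 3 separate instances of a hydroxyl group (-OH) meeting every constraint; each maps to a distinct set of atoms, giving 3 matches.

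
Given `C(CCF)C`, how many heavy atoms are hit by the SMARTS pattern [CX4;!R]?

4

The query [CX4;!R] means: aliphatic carbon with four total connections, not in a ring.
Check the 5 heavy atoms by environment: 4× C (X4, acyclic) → match; 1× F (X1, acyclic) → no.
That gives 4 matching atoms.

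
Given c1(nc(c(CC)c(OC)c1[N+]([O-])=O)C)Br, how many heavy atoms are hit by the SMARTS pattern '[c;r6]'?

5

Check the 15 heavy atoms by environment: 1× n (aromatic, in 6-ring) → no; 5× c (aromatic, in 6-ring) → match; 1× N (charge +1, acyclic) → no; 1× O (charge -1, acyclic) → no; 2× O (acyclic) → no; 1× Br (acyclic) → no; 4× C (acyclic) → no.
That gives 5 matching atoms.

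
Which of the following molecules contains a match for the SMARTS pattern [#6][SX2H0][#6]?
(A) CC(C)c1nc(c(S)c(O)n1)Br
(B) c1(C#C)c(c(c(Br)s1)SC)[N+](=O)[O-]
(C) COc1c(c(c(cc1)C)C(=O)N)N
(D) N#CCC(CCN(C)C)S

[#6][SX2H0][#6] describes an aliphatic sulfur bridging two carbons with no H on the sulfur (a thioether).
(A) has a thiol (-SH) but the sulfur has H1, not H0 bridging two carbons.
(B) contains a methylthio ether (-SCH3), which satisfies every atom and bond constraint.
(C) has a methoxy ether (-OCH3) but the bridging atom is O, not S.
(D) has a thiol (-SH) but the sulfur has H1, not H0 bridging two carbons.
So the answer is (B).

B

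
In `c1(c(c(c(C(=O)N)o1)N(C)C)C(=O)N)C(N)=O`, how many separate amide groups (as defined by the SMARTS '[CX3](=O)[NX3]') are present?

[CX3](=O)[NX3] is the SMARTS for an amide: a carbonyl carbon bonded to a trivalent nitrogen.
The molecule carries 3 separate instances of a primary amide (-C(=O)NH2) meeting every constraint; each maps to a distinct set of atoms, giving 3 matches.

3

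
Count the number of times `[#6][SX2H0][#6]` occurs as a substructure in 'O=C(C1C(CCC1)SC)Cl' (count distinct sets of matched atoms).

[#6][SX2H0][#6] is the SMARTS for a thioether: an aliphatic sulfur bridging two carbons with no H on the sulfur.
Exactly one fragment in the molecule meets all constraints, giving 1 match.

1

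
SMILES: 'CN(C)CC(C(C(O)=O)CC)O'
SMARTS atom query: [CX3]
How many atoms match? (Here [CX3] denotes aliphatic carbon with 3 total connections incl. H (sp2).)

Check the 12 heavy atoms by environment: 7× C (X4) → no; 1× C (X3) → match; 1× O (X1) → no; 2× O (X2) → no; 1× N (X3) → no.
That gives 1 matching atom.

1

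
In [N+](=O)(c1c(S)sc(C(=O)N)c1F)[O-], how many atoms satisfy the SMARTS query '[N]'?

2

The query [N] means: uppercase N matches aliphatic (non-aromatic) nitrogen only.
Check the 13 heavy atoms by environment: 1× s (aromatic) → no; 4× c (aromatic) → no; 1× N (charge +1) → match; 1× O (charge -1) → no; 2× O → no; 1× S → no; 1× F → no; 1× C → no; 1× N → match.
Summing the matching environments: 1 + 1 = 2 matching atoms.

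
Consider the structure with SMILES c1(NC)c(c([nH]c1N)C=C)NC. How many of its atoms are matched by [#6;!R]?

4

The query [#6;!R] means: carbon not in any ring.
Check the 12 heavy atoms by environment: 1× n (aromatic, in 5-ring) → no; 4× c (aromatic, in 5-ring) → no; 3× N (acyclic) → no; 4× C (acyclic) → match.
That gives 4 matching atoms.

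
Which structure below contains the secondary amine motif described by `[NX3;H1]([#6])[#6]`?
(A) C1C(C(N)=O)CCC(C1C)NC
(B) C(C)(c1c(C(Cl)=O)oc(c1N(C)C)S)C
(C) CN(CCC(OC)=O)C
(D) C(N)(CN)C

A

[NX3;H1]([#6])[#6] describes a trivalent nitrogen with one H, bonded to two carbons (a secondary amine).
(A) contains an N-methylamino group (-NHCH3), which satisfies every atom and bond constraint.
(B) has a dimethylamino group (-N(CH3)2) but the nitrogen has H0, not H1.
(C) has a dimethylamino group (-N(CH3)2) but the nitrogen has H0, not H1.
(D) has a primary amino group (-NH2) but the nitrogen has H2 and only one carbon neighbour.
So the answer is (A).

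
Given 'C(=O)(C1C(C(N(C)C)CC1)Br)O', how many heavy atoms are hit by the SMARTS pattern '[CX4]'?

7

The query [CX4] means: C with X4: aliphatic carbon with exactly 4 total connections (bonds + H).
Check the 12 heavy atoms by environment: 7× C (X4) → match; 1× N (X3) → no; 1× Br (X1) → no; 1× C (X3) → no; 1× O (X1) → no; 1× O (X2) → no.
That gives 7 matching atoms.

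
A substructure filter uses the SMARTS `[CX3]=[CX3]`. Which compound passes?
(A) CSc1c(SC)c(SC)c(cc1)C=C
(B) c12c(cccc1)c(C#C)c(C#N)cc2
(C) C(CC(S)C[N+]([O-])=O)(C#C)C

[CX3]=[CX3] describes a non-aromatic C=C double bond between two sp2 carbons (an alkene).
(A) contains a vinyl group (-CH=CH2), which satisfies every atom and bond constraint.
(B) has an ethynyl group (-C#CH) but the C-C bond is a triple bond, not a double bond.
(C) has an ethynyl group (-C#CH) but the C-C bond is a triple bond, not a double bond.
So the answer is (A).

A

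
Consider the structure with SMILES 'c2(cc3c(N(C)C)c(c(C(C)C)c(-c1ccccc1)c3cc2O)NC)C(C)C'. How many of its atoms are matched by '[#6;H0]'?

The query [#6;H0] means: any carbon with no attached hydrogen.
Check the 28 heavy atoms by environment: 9× c (aromatic, H0) → match; 7× c (aromatic, H1) → no; 2× C (H1) → no; 7× C (H3) → no; 1× N (H1) → no; 1× N (H0) → no; 1× O (H1) → no.
That gives 9 matching atoms.

9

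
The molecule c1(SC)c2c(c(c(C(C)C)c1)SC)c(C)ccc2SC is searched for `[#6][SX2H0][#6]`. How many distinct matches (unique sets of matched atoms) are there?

[#6][SX2H0][#6] is the SMARTS for a thioether: an aliphatic sulfur bridging two carbons with no H on the sulfur.
The molecule carries 3 separate instances of a methylthio ether (-SCH3) meeting every constraint; each maps to a distinct set of atoms, giving 3 matches.

3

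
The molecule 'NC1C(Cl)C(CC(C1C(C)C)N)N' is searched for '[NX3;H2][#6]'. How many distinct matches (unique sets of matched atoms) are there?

3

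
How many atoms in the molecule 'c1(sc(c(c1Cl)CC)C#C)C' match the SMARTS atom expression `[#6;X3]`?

The query [#6;X3] means: any carbon (aromatic or not) with three total connections.
Check the 11 heavy atoms by environment: 1× s (aromatic, X2) → no; 4× c (aromatic, X3) → match; 3× C (X4) → no; 2× C (X2) → no; 1× Cl (X1) → no.
That gives 4 matching atoms.

4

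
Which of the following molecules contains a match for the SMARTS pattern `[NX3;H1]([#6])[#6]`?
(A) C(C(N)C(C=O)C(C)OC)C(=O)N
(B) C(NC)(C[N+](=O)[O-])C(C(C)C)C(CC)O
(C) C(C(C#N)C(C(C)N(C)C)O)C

B

[NX3;H1]([#6])[#6] describes a trivalent nitrogen with one H, bonded to two carbons (a secondary amine).
(A) has a primary amino group (-NH2) but the nitrogen has H2 and only one carbon neighbour.
(B) contains an N-methylamino group (-NHCH3), which satisfies every atom and bond constraint.
(C) has a dimethylamino group (-N(CH3)2) but the nitrogen has H0, not H1.
So the answer is (B).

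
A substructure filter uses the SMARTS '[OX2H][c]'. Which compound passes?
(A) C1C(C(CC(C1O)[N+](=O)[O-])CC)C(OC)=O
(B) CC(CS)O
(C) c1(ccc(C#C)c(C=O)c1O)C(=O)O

[OX2H][c] describes a hydroxyl oxygen attached to an aromatic carbon (a phenol).
(A) has a hydroxyl group (-OH) but the -OH is on an aliphatic carbon, not an aromatic c.
(B) has a hydroxyl group (-OH) but the -OH is on an aliphatic carbon, not an aromatic c.
(C) contains a hydroxyl group (-OH), which satisfies every atom and bond constraint.
So the answer is (C).

C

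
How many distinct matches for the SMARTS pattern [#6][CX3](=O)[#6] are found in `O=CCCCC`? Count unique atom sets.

0

[#6][CX3](=O)[#6] is the SMARTS for a ketone: a carbonyl carbon (no H) flanked by two carbons.
The molecule has an aldehyde (-CHO), but the carbonyl carbon has H1, so it is not flanked by two carbons; nothing else fits, so there are 0 matches.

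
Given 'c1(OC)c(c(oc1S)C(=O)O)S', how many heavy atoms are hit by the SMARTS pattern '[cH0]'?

Check the 12 heavy atoms by environment: 1× o (aromatic, H0) → no; 4× c (aromatic, H0) → match; 2× S (H1) → no; 2× O (H0) → no; 1× C (H3) → no; 1× C (H0) → no; 1× O (H1) → no.
That gives 4 matching atoms.

4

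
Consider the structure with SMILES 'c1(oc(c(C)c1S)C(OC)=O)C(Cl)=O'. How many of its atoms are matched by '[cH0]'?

Check the 14 heavy atoms by environment: 1× o (aromatic, H0) → no; 4× c (aromatic, H0) → match; 2× C (H3) → no; 1× S (H1) → no; 2× C (H0) → no; 3× O (H0) → no; 1× Cl (H0) → no.
That gives 4 matching atoms.

4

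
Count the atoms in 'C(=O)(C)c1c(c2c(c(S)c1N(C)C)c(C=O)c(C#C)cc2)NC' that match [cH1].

The query [cH1] means: aromatic carbon bearing exactly one hydrogen.
Check the 23 heavy atoms by environment: 8× c (aromatic, H0) → no; 2× c (aromatic, H1) → match; 1× N (H1) → no; 4× C (H3) → no; 2× C (H1) → no; 2× O (H0) → no; 1× S (H1) → no; 1× N (H0) → no; 2× C (H0) → no.
That gives 2 matching atoms.

2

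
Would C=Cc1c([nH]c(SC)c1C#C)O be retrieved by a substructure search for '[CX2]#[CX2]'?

Yes

The pattern [CX2]#[CX2] describes a carbon-carbon triple bond — an alkyne.
The molecule carries an ethynyl group (-C#CH), whose atoms satisfy every constraint of the query, so the pattern matches.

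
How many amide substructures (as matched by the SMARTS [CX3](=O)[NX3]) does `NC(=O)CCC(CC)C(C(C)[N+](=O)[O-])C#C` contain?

1

[CX3](=O)[NX3] is the SMARTS for an amide: a carbonyl carbon bonded to a trivalent nitrogen.
Exactly one fragment in the molecule meets all constraints, giving 1 match.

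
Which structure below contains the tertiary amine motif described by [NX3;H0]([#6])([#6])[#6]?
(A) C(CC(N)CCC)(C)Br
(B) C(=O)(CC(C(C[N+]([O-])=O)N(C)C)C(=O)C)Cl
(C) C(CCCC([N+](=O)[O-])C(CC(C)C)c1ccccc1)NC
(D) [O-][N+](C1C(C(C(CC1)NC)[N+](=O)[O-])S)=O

B

[NX3;H0]([#6])([#6])[#6] describes a trivalent nitrogen with no H, bonded to three carbons (a tertiary amine).
(A) has a primary amino group (-NH2) but the nitrogen has H2, not H0 with three carbons.
(B) contains a dimethylamino group (-N(CH3)2), which satisfies every atom and bond constraint.
(C) has an N-methylamino group (-NHCH3) but the nitrogen still has one H (H1), not H0.
(D) has an N-methylamino group (-NHCH3) but the nitrogen still has one H (H1), not H0.
So the answer is (B).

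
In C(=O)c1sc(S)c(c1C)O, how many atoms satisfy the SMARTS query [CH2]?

0

The query [CH2] means: aliphatic carbon with exactly two hydrogens.
Check the 10 heavy atoms by environment: 1× s (aromatic, H0) → no; 4× c (aromatic, H0) → no; 1× O (H1) → no; 1× S (H1) → no; 1× C (H3) → no; 1× C (H1) → no; 1× O (H0) → no.
No environment satisfies the query, so 0 matching atoms.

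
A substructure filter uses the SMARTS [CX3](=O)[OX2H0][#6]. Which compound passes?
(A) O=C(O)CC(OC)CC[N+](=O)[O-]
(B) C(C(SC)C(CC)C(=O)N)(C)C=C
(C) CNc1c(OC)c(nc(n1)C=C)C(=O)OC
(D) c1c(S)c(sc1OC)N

C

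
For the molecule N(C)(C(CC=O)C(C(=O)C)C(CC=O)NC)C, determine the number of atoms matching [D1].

7

The query [D1] means: atom with exactly one heavy-atom neighbour (degree 1).
Check the 17 heavy atoms by environment: 4× C (D2) → no; 4× C (D3) → no; 3× O (D1) → match; 1× N (D2) → no; 4× C (D1) → match; 1× N (D3) → no.
Summing the matching environments: 3 + 4 = 7 matching atoms.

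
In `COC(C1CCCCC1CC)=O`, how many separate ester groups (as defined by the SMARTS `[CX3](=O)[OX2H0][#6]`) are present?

[CX3](=O)[OX2H0][#6] is the SMARTS for an ester: a carbonyl carbon bonded to an oxygen that is itself bonded to carbon (no H on that O).
Exactly one fragment in the molecule meets all constraints, giving 1 match.

1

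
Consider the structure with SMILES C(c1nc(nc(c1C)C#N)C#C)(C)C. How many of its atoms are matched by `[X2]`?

5

The query [X2] means: any atom with exactly two total connections (bonds + H).
Check the 14 heavy atoms by environment: 2× n (aromatic, X2) → match; 4× c (aromatic, X3) → no; 3× C (X2) → match; 1× N (X1) → no; 4× C (X4) → no.
Summing the matching environments: 2 + 3 = 5 matching atoms.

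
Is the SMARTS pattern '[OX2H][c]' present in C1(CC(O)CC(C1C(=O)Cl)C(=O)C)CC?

The pattern [OX2H][c] describes a hydroxyl oxygen attached to an aromatic carbon — a phenol.
The closest candidate here is a hydroxyl group (-OH), but the -OH is on an aliphatic carbon, not an aromatic c. No other fragment satisfies the full query, so there is no match.

No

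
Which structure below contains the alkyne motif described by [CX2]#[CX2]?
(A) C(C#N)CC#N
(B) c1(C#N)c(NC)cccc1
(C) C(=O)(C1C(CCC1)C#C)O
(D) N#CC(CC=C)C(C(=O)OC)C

[CX2]#[CX2] describes a carbon-carbon triple bond (an alkyne).
(A) has a nitrile (-C#N) but the triple bond is C#N, not C#C.
(B) has a nitrile (-C#N) but the triple bond is C#N, not C#C.
(C) contains an ethynyl group (-C#CH), which satisfies every atom and bond constraint.
(D) has a vinyl group (-CH=CH2) but the C=C is a double bond; both carbons are CX3, not CX2.
So the answer is (C).

C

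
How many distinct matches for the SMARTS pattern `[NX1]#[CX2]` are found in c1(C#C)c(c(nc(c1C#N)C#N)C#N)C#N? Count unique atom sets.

4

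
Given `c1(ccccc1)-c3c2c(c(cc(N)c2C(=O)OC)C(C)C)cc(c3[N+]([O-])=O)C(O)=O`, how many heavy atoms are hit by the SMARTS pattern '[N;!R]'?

2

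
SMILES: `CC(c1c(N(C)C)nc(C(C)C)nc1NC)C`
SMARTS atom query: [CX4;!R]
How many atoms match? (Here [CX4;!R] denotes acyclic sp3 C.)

9

The query [CX4;!R] means: aliphatic carbon with four total connections, not in a ring.
Check the 17 heavy atoms by environment: 2× n (aromatic, X2, in 6-ring) → no; 4× c (aromatic, X3, in 6-ring) → no; 2× N (X3, acyclic) → no; 9× C (X4, acyclic) → match.
That gives 9 matching atoms.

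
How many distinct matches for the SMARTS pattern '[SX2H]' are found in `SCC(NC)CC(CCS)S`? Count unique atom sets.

[SX2H] is the SMARTS for a thiol: an aliphatic sulfur with two connections, one being H.
The molecule carries 3 separate instances of a thiol (-SH) meeting every constraint; each maps to a distinct set of atoms, giving 3 matches.

3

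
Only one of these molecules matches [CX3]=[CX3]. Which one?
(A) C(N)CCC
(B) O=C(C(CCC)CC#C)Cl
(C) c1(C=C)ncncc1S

[CX3]=[CX3] describes a non-aromatic C=C double bond between two sp2 carbons (an alkene).
(A) has an ethyl group (-CH2CH3) but its C-C bond is a single bond between CX4 carbons, not CX3=CX3.
(B) has an ethynyl group (-C#CH) but the C-C bond is a triple bond, not a double bond.
(C) contains a vinyl group (-CH=CH2), which satisfies every atom and bond constraint.
So the answer is (C).

C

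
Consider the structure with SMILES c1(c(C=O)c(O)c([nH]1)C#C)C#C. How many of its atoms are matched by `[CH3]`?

The query [CH3] means: aliphatic carbon with exactly three hydrogens.
Check the 12 heavy atoms by environment: 1× n (aromatic, H1) → no; 4× c (aromatic, H0) → no; 3× C (H1) → no; 1× O (H0) → no; 2× C (H0) → no; 1× O (H1) → no.
No environment satisfies the query, so 0 matching atoms.

0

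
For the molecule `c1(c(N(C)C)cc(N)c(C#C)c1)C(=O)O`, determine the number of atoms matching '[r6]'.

The query [r6] means: r6 matches atoms in a six-membered ring.
Check the 15 heavy atoms by environment: 6× c (aromatic, in 6-ring) → match; 5× C (acyclic) → no; 2× O (acyclic) → no; 2× N (acyclic) → no.
That gives 6 matching atoms.

6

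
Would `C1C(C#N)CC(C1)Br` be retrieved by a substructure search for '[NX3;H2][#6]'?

No

The pattern [NX3;H2][#6] describes a trivalent nitrogen with two H attached to carbon — a primary amine.
The closest candidate here is a nitrile (-C#N), but the nitrogen is NX1 (triple-bonded), not NX3 with two H. No other fragment satisfies the full query, so there is no match.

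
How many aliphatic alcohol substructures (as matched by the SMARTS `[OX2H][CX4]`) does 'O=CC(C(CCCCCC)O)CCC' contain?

1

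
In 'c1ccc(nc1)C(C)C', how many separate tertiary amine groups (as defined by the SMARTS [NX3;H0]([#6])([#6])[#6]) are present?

0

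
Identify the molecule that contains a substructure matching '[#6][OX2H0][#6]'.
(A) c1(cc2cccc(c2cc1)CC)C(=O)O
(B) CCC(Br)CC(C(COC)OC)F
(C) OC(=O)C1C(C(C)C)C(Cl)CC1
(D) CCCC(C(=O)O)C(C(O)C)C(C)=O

B

[#6][OX2H0][#6] describes an aliphatic oxygen bridging two carbons with no H on the oxygen (an ether).
(A) has a carboxylic acid group (-C(=O)OH) but the -OH oxygen has H1; the =O is OX1, not OX2.
(B) contains a methoxy ether (-OCH3), which satisfies every atom and bond constraint.
(C) has a carboxylic acid group (-C(=O)OH) but the -OH oxygen has H1; the =O is OX1, not OX2.
(D) has a carboxylic acid group (-C(=O)OH) but the -OH oxygen has H1; the =O is OX1, not OX2.
So the answer is (B).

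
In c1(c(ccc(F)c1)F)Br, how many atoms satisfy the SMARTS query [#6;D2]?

Check the 9 heavy atoms by environment: 3× c (aromatic, D3) → no; 3× c (aromatic, D2) → match; 2× F (D1) → no; 1× Br (D1) → no.
That gives 3 matching atoms.

3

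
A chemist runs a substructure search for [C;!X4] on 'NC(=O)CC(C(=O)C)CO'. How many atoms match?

2

The query [C;!X4] means: aliphatic carbon that does not have four total connections.
Check the 10 heavy atoms by environment: 4× C (X4) → no; 2× C (X3) → match; 2× O (X1) → no; 1× N (X3) → no; 1× O (X2) → no.
That gives 2 matching atoms.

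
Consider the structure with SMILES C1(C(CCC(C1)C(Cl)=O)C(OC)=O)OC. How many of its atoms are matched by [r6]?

The query [r6] means: r6 matches atoms in a six-membered ring.
Check the 15 heavy atoms by environment: 6× C (in 6-ring) → match; 4× O (acyclic) → no; 4× C (acyclic) → no; 1× Cl (acyclic) → no.
That gives 6 matching atoms.

6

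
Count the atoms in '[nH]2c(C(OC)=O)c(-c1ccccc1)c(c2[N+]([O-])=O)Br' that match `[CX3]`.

1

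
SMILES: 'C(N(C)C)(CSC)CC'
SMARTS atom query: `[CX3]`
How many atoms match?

0

The query [CX3] means: C with X3: aliphatic carbon with exactly 3 total connections.
Check the 9 heavy atoms by environment: 7× C (X4) → no; 1× S (X2) → no; 1× N (X3) → no.
No environment satisfies the query, so 0 matching atoms.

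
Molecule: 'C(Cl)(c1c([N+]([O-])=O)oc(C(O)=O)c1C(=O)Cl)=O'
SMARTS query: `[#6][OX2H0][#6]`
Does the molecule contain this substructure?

No

The pattern [#6][OX2H0][#6] describes an aliphatic oxygen bridging two carbons with no H on the oxygen — an ether.
The closest candidate here is a carboxylic acid group (-C(=O)OH), but the -OH oxygen has H1; the =O is OX1, not OX2. No other fragment satisfies the full query, so there is no match.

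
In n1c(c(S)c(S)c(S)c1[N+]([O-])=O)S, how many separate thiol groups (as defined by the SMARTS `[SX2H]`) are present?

[SX2H] is the SMARTS for a thiol: an aliphatic sulfur with two connections, one being H.
The molecule carries 4 separate instances of a thiol (-SH) meeting every constraint; each maps to a distinct set of atoms, giving 4 matches.

4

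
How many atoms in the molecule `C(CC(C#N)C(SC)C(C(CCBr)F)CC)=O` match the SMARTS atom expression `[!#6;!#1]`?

5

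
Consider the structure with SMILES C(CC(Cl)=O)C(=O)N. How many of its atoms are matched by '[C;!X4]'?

2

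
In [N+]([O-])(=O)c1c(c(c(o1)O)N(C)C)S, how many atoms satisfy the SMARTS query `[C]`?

The query [C] means: uppercase C matches aliphatic (non-aromatic) carbon only.
Check the 13 heavy atoms by environment: 1× o (aromatic) → no; 4× c (aromatic) → no; 1× S → no; 1× N → no; 2× C → match; 1× N (charge +1) → no; 1× O (charge -1) → no; 2× O → no.
That gives 2 matching atoms.

2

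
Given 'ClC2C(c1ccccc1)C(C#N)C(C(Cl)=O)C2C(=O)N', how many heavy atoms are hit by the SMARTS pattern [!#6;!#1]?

6

Check the 20 heavy atoms by environment: 8× C → no; 6× c (aromatic) → no; 2× Cl → match; 2× O → match; 2× N → match.
Summing the matching environments: 2 + 2 + 2 = 6 matching atoms.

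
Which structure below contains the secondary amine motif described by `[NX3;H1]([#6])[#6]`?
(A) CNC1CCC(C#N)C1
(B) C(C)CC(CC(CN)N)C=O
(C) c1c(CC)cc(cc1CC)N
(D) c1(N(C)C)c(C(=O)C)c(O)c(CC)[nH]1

A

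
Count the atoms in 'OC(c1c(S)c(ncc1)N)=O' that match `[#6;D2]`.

The query [#6;D2] means: any carbon bonded to exactly two heavy atoms.
Check the 11 heavy atoms by environment: 1× n (aromatic, D2) → no; 3× c (aromatic, D3) → no; 2× c (aromatic, D2) → match; 1× N (D1) → no; 1× C (D3) → no; 2× O (D1) → no; 1× S (D1) → no.
That gives 2 matching atoms.

2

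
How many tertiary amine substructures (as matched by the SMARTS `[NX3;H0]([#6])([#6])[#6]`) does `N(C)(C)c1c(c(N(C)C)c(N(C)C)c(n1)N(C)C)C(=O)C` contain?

[NX3;H0]([#6])([#6])[#6] is the SMARTS for a tertiary amine: a trivalent nitrogen with no H, bonded to three carbons.
The molecule carries 4 separate instances of a dimethylamino group (-N(CH3)2) meeting every constraint; each maps to a distinct set of atoms, giving 4 matches.

4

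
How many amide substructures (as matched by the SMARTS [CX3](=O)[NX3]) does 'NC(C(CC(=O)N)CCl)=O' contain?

2

[CX3](=O)[NX3] is the SMARTS for an amide: a carbonyl carbon bonded to a trivalent nitrogen.
The molecule carries 2 separate instances of a primary amide (-C(=O)NH2) meeting every constraint; each maps to a distinct set of atoms, giving 2 matches.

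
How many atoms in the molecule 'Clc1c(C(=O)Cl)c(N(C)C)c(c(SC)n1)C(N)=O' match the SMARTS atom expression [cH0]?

5

Check the 18 heavy atoms by environment: 1× n (aromatic, H0) → no; 5× c (aromatic, H0) → match; 2× C (H0) → no; 2× O (H0) → no; 1× N (H2) → no; 2× Cl (H0) → no; 1× N (H0) → no; 3× C (H3) → no; 1× S (H0) → no.
That gives 5 matching atoms.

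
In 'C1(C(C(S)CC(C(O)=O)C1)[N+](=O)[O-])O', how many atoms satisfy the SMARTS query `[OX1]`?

The query [OX1] means: aliphatic oxygen with one total connection — typically a carbonyl =O or an oxide.
Check the 14 heavy atoms by environment: 6× C (X4) → no; 1× N (charge +1, X3) → no; 1× O (charge -1, X1) → match; 2× O (X1) → match; 2× O (X2) → no; 1× S (X2) → no; 1× C (X3) → no.
Summing the matching environments: 1 + 2 = 3 matching atoms.

3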